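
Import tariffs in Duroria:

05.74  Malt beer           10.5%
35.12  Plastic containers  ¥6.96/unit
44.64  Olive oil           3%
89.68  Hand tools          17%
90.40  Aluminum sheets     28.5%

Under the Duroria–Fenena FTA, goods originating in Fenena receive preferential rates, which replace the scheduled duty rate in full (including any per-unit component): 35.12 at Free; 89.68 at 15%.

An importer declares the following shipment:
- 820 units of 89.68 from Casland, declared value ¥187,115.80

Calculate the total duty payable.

Line 1 (89.68, Casland, 820 units, ¥187,115.80):
Base rate for 89.68 is 17%.
89.68 has an FTA preferential rate, but origin Casland is not Fenena; base rate stands.
Duty = ¥187,115.80 × 17% = ¥31,809.69.

¥31,809.69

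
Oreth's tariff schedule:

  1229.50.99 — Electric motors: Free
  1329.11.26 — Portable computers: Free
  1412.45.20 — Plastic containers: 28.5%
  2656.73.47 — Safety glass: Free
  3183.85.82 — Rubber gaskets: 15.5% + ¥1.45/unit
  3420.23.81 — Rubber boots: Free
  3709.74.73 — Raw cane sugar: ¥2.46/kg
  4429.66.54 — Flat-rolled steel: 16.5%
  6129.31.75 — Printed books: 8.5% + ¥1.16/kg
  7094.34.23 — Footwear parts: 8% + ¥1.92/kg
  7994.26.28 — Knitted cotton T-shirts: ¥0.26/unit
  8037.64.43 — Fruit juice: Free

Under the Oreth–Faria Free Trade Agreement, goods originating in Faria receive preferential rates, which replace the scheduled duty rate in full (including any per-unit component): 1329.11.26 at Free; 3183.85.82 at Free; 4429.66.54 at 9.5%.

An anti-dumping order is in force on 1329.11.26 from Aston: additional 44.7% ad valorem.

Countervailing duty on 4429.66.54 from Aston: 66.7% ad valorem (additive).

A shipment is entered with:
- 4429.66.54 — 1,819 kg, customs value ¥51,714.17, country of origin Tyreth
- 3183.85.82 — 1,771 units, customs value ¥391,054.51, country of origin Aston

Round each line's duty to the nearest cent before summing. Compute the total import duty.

Line 1 (4429.66.54, Tyreth, 1,819 kg, ¥51,714.17):
Base rate for 4429.66.54 is 16.5%.
4429.66.54 has an FTA preferential rate, but origin Tyreth is not Faria; base rate stands.
The additional-duty order on 4429.66.54 targets Aston, not Tyreth; it does not apply.
Duty = ¥51,714.17 × 16.5% = ¥8,532.84.
Line 2 (3183.85.82, Aston, 1,771 units, ¥391,054.51):
Base rate for 3183.85.82 is 15.5% + ¥1.45/unit.
3183.85.82 has an FTA preferential rate, but origin Aston is not Faria; base rate stands.
Duty = ¥391,054.51 × 15.5% + 1,771 × ¥1.45 = ¥63,181.40.
Total = ¥8,532.84 + ¥63,181.40 = ¥71,714.24.

¥71,714.24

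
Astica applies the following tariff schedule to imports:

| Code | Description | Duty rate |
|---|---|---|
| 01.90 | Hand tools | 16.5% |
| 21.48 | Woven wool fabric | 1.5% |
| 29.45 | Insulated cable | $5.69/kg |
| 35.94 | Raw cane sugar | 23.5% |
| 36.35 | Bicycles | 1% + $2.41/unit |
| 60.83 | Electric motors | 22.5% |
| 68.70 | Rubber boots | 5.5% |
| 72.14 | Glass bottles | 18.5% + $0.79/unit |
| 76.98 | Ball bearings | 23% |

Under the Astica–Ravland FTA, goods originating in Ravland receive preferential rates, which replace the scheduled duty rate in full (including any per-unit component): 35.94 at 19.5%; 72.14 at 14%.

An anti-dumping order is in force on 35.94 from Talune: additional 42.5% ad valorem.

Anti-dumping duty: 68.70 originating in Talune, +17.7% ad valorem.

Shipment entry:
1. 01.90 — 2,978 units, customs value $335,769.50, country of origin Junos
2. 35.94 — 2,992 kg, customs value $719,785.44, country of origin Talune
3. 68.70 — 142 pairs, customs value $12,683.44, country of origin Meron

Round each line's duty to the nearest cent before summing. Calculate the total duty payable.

$531,157.95

Line 1 (01.90, Junos, 2,978 units, $335,769.50):
Base rate for 01.90 is 16.5%.
Duty = $335,769.50 × 16.5% = $55,401.97.
Line 2 (35.94, Talune, 2,992 kg, $719,785.44):
Base rate for 35.94 is 23.5%.
35.94 has an FTA preferential rate, but origin Talune is not Ravland; base rate stands.
Additional duty on 35.94 from Talune: +42.5%. Applied ad valorem rate: 23.5% + 42.5% = 66%.
Duty = $719,785.44 × 66% = $475,058.39.
Line 3 (68.70, Meron, 142 pairs, $12,683.44):
Base rate for 68.70 is 5.5%.
The additional-duty order on 68.70 targets Talune, not Meron; it does not apply.
Duty = $12,683.44 × 5.5% = $697.59.
Total = $55,401.97 + $475,058.39 + $697.59 = $531,157.95.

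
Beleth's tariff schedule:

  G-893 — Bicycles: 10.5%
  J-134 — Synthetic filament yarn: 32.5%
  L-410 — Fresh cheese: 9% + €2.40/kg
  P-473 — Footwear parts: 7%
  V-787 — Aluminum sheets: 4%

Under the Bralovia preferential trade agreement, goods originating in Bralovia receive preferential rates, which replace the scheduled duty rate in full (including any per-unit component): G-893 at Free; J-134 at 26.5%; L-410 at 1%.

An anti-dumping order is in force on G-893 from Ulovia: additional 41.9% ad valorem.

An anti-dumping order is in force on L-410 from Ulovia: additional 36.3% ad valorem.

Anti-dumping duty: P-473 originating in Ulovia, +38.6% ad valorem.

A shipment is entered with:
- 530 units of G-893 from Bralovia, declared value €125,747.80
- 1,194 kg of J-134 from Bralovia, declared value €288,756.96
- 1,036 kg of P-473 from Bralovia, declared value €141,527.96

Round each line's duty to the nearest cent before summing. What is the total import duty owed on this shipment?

€86,427.55

Line 1 (G-893, Bralovia, 530 units, €125,747.80):
Base rate for G-893 is 10.5%.
Origin Bralovia qualifies under the Beleth–Bralovia agreement and G-893 is covered: preferential rate Free applies instead.
The additional-duty order on G-893 targets Ulovia, not Bralovia; it does not apply.
Duty = €125,747.80 × 0% = €0.00.
Line 2 (J-134, Bralovia, 1,194 kg, €288,756.96):
Base rate for J-134 is 32.5%.
Origin Bralovia qualifies under the Beleth–Bralovia agreement and J-134 is covered: preferential rate 26.5% applies instead.
Duty = €288,756.96 × 26.5% = €76,520.59.
Line 3 (P-473, Bralovia, 1,036 kg, €141,527.96):
Base rate for P-473 is 7%.
Origin Bralovia is the FTA partner but P-473 is not on the preference list; base rate stands.
The additional-duty order on P-473 targets Ulovia, not Bralovia; it does not apply.
Duty = €141,527.96 × 7% = €9,906.96.
Total = €0.00 + €76,520.59 + €9,906.96 = €86,427.55.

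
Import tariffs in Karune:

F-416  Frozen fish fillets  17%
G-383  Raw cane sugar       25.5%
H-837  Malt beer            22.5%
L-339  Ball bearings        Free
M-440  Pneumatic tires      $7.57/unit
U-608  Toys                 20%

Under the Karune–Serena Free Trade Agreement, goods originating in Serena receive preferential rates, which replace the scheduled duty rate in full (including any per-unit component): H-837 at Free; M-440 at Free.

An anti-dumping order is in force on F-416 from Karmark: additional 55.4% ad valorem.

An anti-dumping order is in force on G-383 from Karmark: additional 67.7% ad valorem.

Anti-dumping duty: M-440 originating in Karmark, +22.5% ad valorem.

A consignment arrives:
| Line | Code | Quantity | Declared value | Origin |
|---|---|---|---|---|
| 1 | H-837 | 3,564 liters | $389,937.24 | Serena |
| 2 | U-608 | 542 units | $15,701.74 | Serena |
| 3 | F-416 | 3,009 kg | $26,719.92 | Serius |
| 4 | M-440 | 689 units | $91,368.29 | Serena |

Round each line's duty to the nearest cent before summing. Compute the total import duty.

Line 1 (H-837, Serena, 3,564 liters, $389,937.24):
Base rate for H-837 is 22.5%.
Origin Serena qualifies under the Karune–Serena agreement and H-837 is covered: preferential rate Free applies instead.
Duty = $389,937.24 × 0% = $0.00.
Line 2 (U-608, Serena, 542 units, $15,701.74):
Base rate for U-608 is 20%.
Origin Serena is the FTA partner but U-608 is not on the preference list; base rate stands.
Duty = $15,701.74 × 20% = $3,140.35.
Line 3 (F-416, Serius, 3,009 kg, $26,719.92):
Base rate for F-416 is 17%.
The additional-duty order on F-416 targets Karmark, not Serius; it does not apply.
Duty = $26,719.92 × 17% = $4,542.39.
Line 4 (M-440, Serena, 689 units, $91,368.29):
Base rate for M-440 is $7.57/unit.
Origin Serena qualifies under the Karune–Serena agreement and M-440 is covered: preferential rate Free applies instead.
The additional-duty order on M-440 targets Karmark, not Serena; it does not apply.
Duty = $91,368.29 × 0% = $0.00.
Total = $0.00 + $3,140.35 + $4,542.39 + $0.00 = $7,682.74.

$7,682.74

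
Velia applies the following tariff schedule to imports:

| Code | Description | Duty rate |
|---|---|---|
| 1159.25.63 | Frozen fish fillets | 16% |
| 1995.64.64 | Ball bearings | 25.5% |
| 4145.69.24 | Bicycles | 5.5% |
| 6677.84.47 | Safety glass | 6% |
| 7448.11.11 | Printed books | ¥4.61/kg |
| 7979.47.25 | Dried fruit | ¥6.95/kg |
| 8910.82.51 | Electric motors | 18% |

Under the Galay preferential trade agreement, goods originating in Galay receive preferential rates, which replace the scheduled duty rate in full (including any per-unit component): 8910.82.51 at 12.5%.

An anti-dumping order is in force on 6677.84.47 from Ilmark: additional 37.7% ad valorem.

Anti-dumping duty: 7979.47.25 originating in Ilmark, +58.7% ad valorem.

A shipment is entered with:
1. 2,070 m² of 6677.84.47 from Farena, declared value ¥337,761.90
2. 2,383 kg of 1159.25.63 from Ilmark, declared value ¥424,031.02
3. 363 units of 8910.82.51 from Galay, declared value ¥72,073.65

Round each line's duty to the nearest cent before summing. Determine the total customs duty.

Line 1 (6677.84.47, Farena, 2,070 m², ¥337,761.90):
Base rate for 6677.84.47 is 6%.
The additional-duty order on 6677.84.47 targets Ilmark, not Farena; it does not apply.
Duty = ¥337,761.90 × 6% = ¥20,265.71.
Line 2 (1159.25.63, Ilmark, 2,383 kg, ¥424,031.02):
Base rate for 1159.25.63 is 16%.
Duty = ¥424,031.02 × 16% = ¥67,844.96.
Line 3 (8910.82.51, Galay, 363 units, ¥72,073.65):
Base rate for 8910.82.51 is 18%.
Origin Galay qualifies under the Velia–Galay agreement and 8910.82.51 is covered: preferential rate 12.5% applies instead.
Duty = ¥72,073.65 × 12.5% = ¥9,009.21.
Total = ¥20,265.71 + ¥67,844.96 + ¥9,009.21 = ¥97,119.88.

¥97,119.88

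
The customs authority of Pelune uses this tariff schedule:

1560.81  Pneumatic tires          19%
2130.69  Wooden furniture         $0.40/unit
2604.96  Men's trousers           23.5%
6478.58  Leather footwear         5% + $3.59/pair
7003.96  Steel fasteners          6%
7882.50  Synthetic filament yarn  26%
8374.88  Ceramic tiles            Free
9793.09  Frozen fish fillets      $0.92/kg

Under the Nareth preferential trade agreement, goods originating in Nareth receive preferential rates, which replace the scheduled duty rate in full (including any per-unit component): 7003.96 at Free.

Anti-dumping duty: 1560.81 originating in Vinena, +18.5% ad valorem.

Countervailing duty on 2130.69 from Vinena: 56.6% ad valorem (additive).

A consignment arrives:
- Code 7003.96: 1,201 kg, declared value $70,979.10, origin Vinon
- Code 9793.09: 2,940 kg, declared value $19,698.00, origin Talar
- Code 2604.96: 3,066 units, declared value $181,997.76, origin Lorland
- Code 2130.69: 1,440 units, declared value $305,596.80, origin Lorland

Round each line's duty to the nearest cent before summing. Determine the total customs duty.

Line 1 (7003.96, Vinon, 1,201 kg, $70,979.10):
Base rate for 7003.96 is 6%.
7003.96 has an FTA preferential rate, but origin Vinon is not Nareth; base rate stands.
Duty = $70,979.10 × 6% = $4,258.75.
Line 2 (9793.09, Talar, 2,940 kg, $19,698.00):
Base rate for 9793.09 is $0.92/kg.
Duty = 2,940 × $0.92 = $2,704.80.
Line 3 (2604.96, Lorland, 3,066 units, $181,997.76):
Base rate for 2604.96 is 23.5%.
Duty = $181,997.76 × 23.5% = $42,769.47.
Line 4 (2130.69, Lorland, 1,440 units, $305,596.80):
Base rate for 2130.69 is $0.40/unit.
The additional-duty order on 2130.69 targets Vinena, not Lorland; it does not apply.
Duty = 1,440 × $0.40 = $576.00.
Total = $4,258.75 + $2,704.80 + $42,769.47 + $576.00 = $50,309.02.

$50,309.02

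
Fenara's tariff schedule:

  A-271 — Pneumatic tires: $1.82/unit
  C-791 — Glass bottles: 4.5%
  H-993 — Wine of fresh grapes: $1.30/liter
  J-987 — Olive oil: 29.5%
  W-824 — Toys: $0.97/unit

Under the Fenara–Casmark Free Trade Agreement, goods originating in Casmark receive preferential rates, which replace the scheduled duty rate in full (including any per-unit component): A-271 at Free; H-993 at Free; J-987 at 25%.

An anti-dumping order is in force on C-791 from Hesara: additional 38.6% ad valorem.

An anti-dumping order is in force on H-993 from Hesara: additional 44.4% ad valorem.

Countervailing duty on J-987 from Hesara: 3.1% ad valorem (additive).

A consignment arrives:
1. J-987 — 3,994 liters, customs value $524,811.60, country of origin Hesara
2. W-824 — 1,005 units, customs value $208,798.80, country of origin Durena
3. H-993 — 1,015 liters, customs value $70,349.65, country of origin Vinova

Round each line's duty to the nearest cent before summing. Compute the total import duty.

Line 1 (J-987, Hesara, 3,994 liters, $524,811.60):
Base rate for J-987 is 29.5%.
J-987 has an FTA preferential rate, but origin Hesara is not Casmark; base rate stands.
Additional duty on J-987 from Hesara: +3.1%. Applied ad valorem rate: 29.5% + 3.1% = 32.6%.
Duty = $524,811.60 × 32.6% = $171,088.58.
Line 2 (W-824, Durena, 1,005 units, $208,798.80):
Base rate for W-824 is $0.97/unit.
Duty = 1,005 × $0.97 = $974.85.
Line 3 (H-993, Vinova, 1,015 liters, $70,349.65):
Base rate for H-993 is $1.30/liter.
H-993 has an FTA preferential rate, but origin Vinova is not Casmark; base rate stands.
The additional-duty order on H-993 targets Hesara, not Vinova; it does not apply.
Duty = 1,015 × $1.30 = $1,319.50.
Total = $171,088.58 + $974.85 + $1,319.50 = $173,382.93.

$173,382.93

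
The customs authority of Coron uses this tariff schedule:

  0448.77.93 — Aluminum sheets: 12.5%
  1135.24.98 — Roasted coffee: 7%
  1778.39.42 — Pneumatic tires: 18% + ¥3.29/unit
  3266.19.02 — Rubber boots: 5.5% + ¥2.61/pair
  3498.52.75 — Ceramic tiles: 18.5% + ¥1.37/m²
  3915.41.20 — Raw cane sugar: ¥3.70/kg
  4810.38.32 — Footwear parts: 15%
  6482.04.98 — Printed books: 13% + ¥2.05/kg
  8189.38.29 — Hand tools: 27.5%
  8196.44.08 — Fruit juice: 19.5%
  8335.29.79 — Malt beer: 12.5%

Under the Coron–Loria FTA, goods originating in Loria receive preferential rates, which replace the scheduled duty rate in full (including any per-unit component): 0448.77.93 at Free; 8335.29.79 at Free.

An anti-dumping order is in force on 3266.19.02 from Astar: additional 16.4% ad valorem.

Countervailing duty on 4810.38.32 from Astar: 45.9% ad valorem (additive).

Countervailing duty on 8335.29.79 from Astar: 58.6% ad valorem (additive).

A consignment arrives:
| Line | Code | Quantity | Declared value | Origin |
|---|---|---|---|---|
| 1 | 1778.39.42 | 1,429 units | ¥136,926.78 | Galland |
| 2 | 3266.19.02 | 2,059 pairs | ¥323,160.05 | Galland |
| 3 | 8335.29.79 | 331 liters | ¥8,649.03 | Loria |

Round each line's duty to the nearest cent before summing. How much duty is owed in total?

¥52,496.02

Line 1 (1778.39.42, Galland, 1,429 units, ¥136,926.78):
Base rate for 1778.39.42 is 18% + ¥3.29/unit.
Duty = ¥136,926.78 × 18% + 1,429 × ¥3.29 = ¥29,348.23.
Line 2 (3266.19.02, Galland, 2,059 pairs, ¥323,160.05):
Base rate for 3266.19.02 is 5.5% + ¥2.61/pair.
The additional-duty order on 3266.19.02 targets Astar, not Galland; it does not apply.
Duty = ¥323,160.05 × 5.5% + 2,059 × ¥2.61 = ¥23,147.79.
Line 3 (8335.29.79, Loria, 331 liters, ¥8,649.03):
Base rate for 8335.29.79 is 12.5%.
Origin Loria qualifies under the Coron–Loria agreement and 8335.29.79 is covered: preferential rate Free applies instead.
The additional-duty order on 8335.29.79 targets Astar, not Loria; it does not apply.
Duty = ¥8,649.03 × 0% = ¥0.00.
Total = ¥29,348.23 + ¥23,147.79 + ¥0.00 = ¥52,496.02.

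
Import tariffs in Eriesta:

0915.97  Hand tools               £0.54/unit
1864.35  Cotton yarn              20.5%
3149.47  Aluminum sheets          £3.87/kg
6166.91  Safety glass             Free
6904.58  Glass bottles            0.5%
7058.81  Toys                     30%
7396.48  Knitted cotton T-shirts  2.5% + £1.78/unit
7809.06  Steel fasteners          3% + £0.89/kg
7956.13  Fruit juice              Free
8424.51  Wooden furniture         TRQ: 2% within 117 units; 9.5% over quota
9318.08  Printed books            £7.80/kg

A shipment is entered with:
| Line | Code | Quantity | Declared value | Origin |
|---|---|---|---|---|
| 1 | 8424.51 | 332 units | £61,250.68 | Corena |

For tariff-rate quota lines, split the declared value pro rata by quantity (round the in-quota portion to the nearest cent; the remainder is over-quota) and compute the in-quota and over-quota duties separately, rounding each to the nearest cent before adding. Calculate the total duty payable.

Line 1 (8424.51, Corena, 332 units, £61,250.68):
Code 8424.51 is under a tariff-rate quota (threshold 117 units). In-quota: 117 units at 2%; over-quota: 215 units at 9.5%.
Pro-rata value split: in-quota = £61,250.68 × 117/332 = £21,585.33; over-quota = £61,250.68 − £21,585.33 = £39,665.35.
In-quota duty = £21,585.33 × 2% = £431.71. Over-quota duty = £39,665.35 × 9.5% = £3,768.21.
Line duty = £431.71 + £3,768.21 = £4,199.92.

£4,199.92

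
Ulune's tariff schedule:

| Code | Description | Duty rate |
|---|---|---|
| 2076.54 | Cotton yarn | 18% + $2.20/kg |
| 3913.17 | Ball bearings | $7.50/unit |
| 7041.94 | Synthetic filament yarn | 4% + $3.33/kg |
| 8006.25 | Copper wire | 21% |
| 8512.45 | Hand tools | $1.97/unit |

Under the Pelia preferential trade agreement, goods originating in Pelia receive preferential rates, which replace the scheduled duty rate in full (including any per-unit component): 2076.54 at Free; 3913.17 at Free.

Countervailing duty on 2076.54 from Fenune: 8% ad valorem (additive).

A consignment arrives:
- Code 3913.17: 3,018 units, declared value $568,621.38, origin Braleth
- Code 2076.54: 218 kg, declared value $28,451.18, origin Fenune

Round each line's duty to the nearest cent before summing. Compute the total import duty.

Line 1 (3913.17, Braleth, 3,018 units, $568,621.38):
Base rate for 3913.17 is $7.50/unit.
3913.17 has an FTA preferential rate, but origin Braleth is not Pelia; base rate stands.
Duty = 3,018 × $7.50 = $22,635.00.
Line 2 (2076.54, Fenune, 218 kg, $28,451.18):
Base rate for 2076.54 is 18% + $2.20/kg.
2076.54 has an FTA preferential rate, but origin Fenune is not Pelia; base rate stands.
Additional duty on 2076.54 from Fenune: +8%. Applied ad valorem rate: 18% + 8% = 26%.
Duty = $28,451.18 × 26% + 218 × $2.20 = $7,876.91.
Total = $22,635.00 + $7,876.91 = $30,511.91.

$30,511.91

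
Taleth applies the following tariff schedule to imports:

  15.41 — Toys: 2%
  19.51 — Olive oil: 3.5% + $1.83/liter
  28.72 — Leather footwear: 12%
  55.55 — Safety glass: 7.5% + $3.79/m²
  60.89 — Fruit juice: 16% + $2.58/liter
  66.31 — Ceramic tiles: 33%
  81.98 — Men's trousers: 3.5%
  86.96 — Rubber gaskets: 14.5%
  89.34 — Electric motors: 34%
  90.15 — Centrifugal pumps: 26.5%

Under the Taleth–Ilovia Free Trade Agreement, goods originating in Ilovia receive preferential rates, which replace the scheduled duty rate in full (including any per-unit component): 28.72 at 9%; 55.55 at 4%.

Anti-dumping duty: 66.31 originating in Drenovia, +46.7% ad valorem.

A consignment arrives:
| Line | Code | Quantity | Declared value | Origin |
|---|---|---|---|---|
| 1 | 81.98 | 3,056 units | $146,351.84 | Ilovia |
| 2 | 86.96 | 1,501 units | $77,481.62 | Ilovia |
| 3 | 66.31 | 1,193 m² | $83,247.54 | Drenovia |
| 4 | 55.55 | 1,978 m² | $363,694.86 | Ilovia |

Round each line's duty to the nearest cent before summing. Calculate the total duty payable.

$97,253.22

Line 1 (81.98, Ilovia, 3,056 units, $146,351.84):
Base rate for 81.98 is 3.5%.
Origin Ilovia is the FTA partner but 81.98 is not on the preference list; base rate stands.
Duty = $146,351.84 × 3.5% = $5,122.31.
Line 2 (86.96, Ilovia, 1,501 units, $77,481.62):
Base rate for 86.96 is 14.5%.
Origin Ilovia is the FTA partner but 86.96 is not on the preference list; base rate stands.
Duty = $77,481.62 × 14.5% = $11,234.83.
Line 3 (66.31, Drenovia, 1,193 m², $83,247.54):
Base rate for 66.31 is 33%.
Additional duty on 66.31 from Drenovia: +46.7%. Applied ad valorem rate: 33% + 46.7% = 79.7%.
Duty = $83,247.54 × 79.7% = $66,348.29.
Line 4 (55.55, Ilovia, 1,978 m², $363,694.86):
Base rate for 55.55 is 7.5% + $3.79/m².
Origin Ilovia qualifies under the Taleth–Ilovia agreement and 55.55 is covered: preferential rate 4% applies instead.
Duty = $363,694.86 × 4% = $14,547.79.
Total = $5,122.31 + $11,234.83 + $66,348.29 + $14,547.79 = $97,253.22.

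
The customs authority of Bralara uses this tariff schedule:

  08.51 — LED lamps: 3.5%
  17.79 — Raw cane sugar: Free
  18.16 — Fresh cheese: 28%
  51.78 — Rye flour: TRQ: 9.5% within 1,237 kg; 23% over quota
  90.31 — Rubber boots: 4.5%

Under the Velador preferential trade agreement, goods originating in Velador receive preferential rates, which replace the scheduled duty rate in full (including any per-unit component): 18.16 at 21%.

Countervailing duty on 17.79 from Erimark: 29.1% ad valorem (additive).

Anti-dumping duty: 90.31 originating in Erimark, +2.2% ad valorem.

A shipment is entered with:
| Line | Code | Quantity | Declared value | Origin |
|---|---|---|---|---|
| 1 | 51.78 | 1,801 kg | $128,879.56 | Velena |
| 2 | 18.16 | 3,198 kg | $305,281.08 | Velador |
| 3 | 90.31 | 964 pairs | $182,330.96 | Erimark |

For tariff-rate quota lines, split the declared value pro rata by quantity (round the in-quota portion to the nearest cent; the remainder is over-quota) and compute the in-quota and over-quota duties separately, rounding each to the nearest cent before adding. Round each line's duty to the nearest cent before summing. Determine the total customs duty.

$94,017.33

Line 1 (51.78, Velena, 1,801 kg, $128,879.56):
Code 51.78 is under a tariff-rate quota (threshold 1,237 kg). In-quota: 1,237 kg at 9.5%; over-quota: 564 kg at 23%.
Pro-rata value split: in-quota = $128,879.56 × 1,237/1,801 = $88,519.72; over-quota = $128,879.56 − $88,519.72 = $40,359.84.
In-quota duty = $88,519.72 × 9.5% = $8,409.37. Over-quota duty = $40,359.84 × 23% = $9,282.76.
Line duty = $8,409.37 + $9,282.76 = $17,692.13.
Line 2 (18.16, Velador, 3,198 kg, $305,281.08):
Base rate for 18.16 is 28%.
Origin Velador qualifies under the Bralara–Velador agreement and 18.16 is covered: preferential rate 21% applies instead.
Duty = $305,281.08 × 21% = $64,109.03.
Line 3 (90.31, Erimark, 964 pairs, $182,330.96):
Base rate for 90.31 is 4.5%.
Additional duty on 90.31 from Erimark: +2.2%. Applied ad valorem rate: 4.5% + 2.2% = 6.7%.
Duty = $182,330.96 × 6.7% = $12,216.17.
Total = $17,692.13 + $64,109.03 + $12,216.17 = $94,017.33.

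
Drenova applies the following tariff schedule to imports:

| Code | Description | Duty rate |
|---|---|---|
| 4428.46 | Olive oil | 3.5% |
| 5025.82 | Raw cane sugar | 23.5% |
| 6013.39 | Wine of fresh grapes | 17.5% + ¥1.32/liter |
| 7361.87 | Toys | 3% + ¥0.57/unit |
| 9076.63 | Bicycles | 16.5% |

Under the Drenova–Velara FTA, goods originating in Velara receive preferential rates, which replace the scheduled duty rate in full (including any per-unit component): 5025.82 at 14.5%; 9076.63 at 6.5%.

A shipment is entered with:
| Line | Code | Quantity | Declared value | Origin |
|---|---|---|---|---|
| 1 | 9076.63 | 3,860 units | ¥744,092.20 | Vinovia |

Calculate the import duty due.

¥122,775.21

Line 1 (9076.63, Vinovia, 3,860 units, ¥744,092.20):
Base rate for 9076.63 is 16.5%.
9076.63 has an FTA preferential rate, but origin Vinovia is not Velara; base rate stands.
Duty = ¥744,092.20 × 16.5% = ¥122,775.21.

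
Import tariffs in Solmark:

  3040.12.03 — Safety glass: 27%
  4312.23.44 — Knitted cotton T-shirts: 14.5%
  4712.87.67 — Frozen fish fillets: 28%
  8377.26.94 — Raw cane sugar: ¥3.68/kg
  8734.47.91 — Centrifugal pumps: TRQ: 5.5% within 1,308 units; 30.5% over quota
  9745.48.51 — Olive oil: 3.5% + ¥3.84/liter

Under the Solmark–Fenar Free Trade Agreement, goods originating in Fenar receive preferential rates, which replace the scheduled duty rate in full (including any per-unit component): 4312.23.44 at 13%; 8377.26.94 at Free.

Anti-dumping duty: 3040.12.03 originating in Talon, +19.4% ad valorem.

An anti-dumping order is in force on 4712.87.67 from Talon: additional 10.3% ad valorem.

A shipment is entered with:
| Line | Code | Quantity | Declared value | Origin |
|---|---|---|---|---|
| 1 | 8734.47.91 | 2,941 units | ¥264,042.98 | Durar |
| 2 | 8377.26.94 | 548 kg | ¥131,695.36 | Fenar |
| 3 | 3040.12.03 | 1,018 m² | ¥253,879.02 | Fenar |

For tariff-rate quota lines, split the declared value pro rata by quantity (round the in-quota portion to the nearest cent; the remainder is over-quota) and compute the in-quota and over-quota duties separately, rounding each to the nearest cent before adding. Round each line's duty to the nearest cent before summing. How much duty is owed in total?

¥119,722.39

Line 1 (8734.47.91, Durar, 2,941 units, ¥264,042.98):
Code 8734.47.91 is under a tariff-rate quota (threshold 1,308 units). In-quota: 1,308 units at 5.5%; over-quota: 1,633 units at 30.5%.
Pro-rata value split: in-quota = ¥264,042.98 × 1,308/2,941 = ¥117,432.24; over-quota = ¥264,042.98 − ¥117,432.24 = ¥146,610.74.
In-quota duty = ¥117,432.24 × 5.5% = ¥6,458.77. Over-quota duty = ¥146,610.74 × 30.5% = ¥44,716.28.
Line duty = ¥6,458.77 + ¥44,716.28 = ¥51,175.05.
Line 2 (8377.26.94, Fenar, 548 kg, ¥131,695.36):
Base rate for 8377.26.94 is ¥3.68/kg.
Origin Fenar qualifies under the Solmark–Fenar agreement and 8377.26.94 is covered: preferential rate Free applies instead.
Duty = ¥131,695.36 × 0% = ¥0.00.
Line 3 (3040.12.03, Fenar, 1,018 m², ¥253,879.02):
Base rate for 3040.12.03 is 27%.
Origin Fenar is the FTA partner but 3040.12.03 is not on the preference list; base rate stands.
The additional-duty order on 3040.12.03 targets Talon, not Fenar; it does not apply.
Duty = ¥253,879.02 × 27% = ¥68,547.34.
Total = ¥51,175.05 + ¥0.00 + ¥68,547.34 = ¥119,722.39.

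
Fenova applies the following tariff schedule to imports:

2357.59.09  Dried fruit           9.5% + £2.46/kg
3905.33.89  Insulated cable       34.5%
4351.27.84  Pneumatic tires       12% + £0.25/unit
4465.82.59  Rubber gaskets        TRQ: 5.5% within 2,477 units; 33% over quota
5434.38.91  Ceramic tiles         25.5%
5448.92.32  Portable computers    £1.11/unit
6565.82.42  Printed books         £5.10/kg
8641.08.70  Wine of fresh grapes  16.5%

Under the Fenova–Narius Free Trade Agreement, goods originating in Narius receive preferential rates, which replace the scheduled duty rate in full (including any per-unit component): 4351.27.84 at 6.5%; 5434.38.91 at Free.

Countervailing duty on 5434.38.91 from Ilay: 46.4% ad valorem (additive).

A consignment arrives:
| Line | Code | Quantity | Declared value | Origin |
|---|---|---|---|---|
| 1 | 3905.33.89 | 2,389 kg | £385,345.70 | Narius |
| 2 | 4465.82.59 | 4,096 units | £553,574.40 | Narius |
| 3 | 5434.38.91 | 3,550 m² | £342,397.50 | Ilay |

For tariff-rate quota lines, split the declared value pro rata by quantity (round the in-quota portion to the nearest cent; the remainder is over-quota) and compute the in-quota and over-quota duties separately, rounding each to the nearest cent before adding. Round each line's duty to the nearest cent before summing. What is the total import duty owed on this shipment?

£469,746.82

Line 1 (3905.33.89, Narius, 2,389 kg, £385,345.70):
Base rate for 3905.33.89 is 34.5%.
Origin Narius is the FTA partner but 3905.33.89 is not on the preference list; base rate stands.
Duty = £385,345.70 × 34.5% = £132,944.27.
Line 2 (4465.82.59, Narius, 4,096 units, £553,574.40):
Code 4465.82.59 is under a tariff-rate quota (threshold 2,477 units). In-quota: 2,477 units at 5.5%; over-quota: 1,619 units at 33%.
Pro-rata value split: in-quota = £553,574.40 × 2,477/4,096 = £334,766.55; over-quota = £553,574.40 − £334,766.55 = £218,807.85.
In-quota duty = £334,766.55 × 5.5% = £18,412.16. Over-quota duty = £218,807.85 × 33% = £72,206.59.
Line duty = £18,412.16 + £72,206.59 = £90,618.75.
Line 3 (5434.38.91, Ilay, 3,550 m², £342,397.50):
Base rate for 5434.38.91 is 25.5%.
5434.38.91 has an FTA preferential rate, but origin Ilay is not Narius; base rate stands.
Additional duty on 5434.38.91 from Ilay: +46.4%. Applied ad valorem rate: 25.5% + 46.4% = 71.9%.
Duty = £342,397.50 × 71.9% = £246,183.80.
Total = £132,944.27 + £90,618.75 + £246,183.80 = £469,746.82.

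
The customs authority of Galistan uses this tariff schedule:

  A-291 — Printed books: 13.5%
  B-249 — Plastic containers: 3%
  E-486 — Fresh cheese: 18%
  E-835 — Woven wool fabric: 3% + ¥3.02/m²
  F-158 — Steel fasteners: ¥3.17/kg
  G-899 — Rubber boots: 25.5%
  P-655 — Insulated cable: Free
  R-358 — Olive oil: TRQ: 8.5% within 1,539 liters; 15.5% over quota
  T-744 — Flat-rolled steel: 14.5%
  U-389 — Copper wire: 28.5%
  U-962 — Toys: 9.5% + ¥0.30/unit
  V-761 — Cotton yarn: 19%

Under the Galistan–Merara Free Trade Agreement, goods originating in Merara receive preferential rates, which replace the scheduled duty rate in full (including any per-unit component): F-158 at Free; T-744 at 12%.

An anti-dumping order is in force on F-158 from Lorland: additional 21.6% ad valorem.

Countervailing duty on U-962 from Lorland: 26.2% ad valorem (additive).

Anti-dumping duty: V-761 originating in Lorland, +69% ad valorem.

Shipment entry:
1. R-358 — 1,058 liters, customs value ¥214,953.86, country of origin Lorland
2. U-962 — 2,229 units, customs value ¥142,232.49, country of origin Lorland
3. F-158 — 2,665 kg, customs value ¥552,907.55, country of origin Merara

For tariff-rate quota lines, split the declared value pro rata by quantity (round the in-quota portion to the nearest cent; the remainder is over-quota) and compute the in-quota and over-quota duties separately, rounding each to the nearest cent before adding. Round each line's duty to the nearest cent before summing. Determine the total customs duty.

Line 1 (R-358, Lorland, 1,058 liters, ¥214,953.86):
Code R-358 is under a tariff-rate quota (threshold 1,539 liters). Quantity 1,058 liters is within the quota, so the in-quota rate 8.5% applies to the full value.
Duty = ¥214,953.86 × 8.5% = ¥18,271.08.
Line 2 (U-962, Lorland, 2,229 units, ¥142,232.49):
Base rate for U-962 is 9.5% + ¥0.30/unit.
Additional duty on U-962 from Lorland: +26.2%. Applied ad valorem rate: 9.5% + 26.2% = 35.7%.
Duty = ¥142,232.49 × 35.7% + 2,229 × ¥0.30 = ¥51,445.70.
Line 3 (F-158, Merara, 2,665 kg, ¥552,907.55):
Base rate for F-158 is ¥3.17/kg.
Origin Merara qualifies under the Galistan–Merara agreement and F-158 is covered: preferential rate Free applies instead.
The additional-duty order on F-158 targets Lorland, not Merara; it does not apply.
Duty = ¥552,907.55 × 0% = ¥0.00.
Total = ¥18,271.08 + ¥51,445.70 + ¥0.00 = ¥69,716.78.

¥69,716.78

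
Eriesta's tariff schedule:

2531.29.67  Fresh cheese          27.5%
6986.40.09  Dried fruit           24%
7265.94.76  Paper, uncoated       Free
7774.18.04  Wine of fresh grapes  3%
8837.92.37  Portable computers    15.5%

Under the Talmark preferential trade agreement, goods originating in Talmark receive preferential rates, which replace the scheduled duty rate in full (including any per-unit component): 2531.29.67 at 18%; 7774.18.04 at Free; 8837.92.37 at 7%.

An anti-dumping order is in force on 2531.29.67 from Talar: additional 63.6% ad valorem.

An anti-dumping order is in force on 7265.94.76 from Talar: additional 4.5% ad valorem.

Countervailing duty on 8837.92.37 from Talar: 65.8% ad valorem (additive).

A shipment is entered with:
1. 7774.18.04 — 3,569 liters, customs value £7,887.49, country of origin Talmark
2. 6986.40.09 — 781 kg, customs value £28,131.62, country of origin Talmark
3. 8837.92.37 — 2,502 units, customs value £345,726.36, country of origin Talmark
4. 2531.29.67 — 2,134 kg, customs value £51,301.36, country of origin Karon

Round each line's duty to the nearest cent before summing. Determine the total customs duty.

Line 1 (7774.18.04, Talmark, 3,569 liters, £7,887.49):
Base rate for 7774.18.04 is 3%.
Origin Talmark qualifies under the Eriesta–Talmark agreement and 7774.18.04 is covered: preferential rate Free applies instead.
Duty = £7,887.49 × 0% = £0.00.
Line 2 (6986.40.09, Talmark, 781 kg, £28,131.62):
Base rate for 6986.40.09 is 24%.
Origin Talmark is the FTA partner but 6986.40.09 is not on the preference list; base rate stands.
Duty = £28,131.62 × 24% = £6,751.59.
Line 3 (8837.92.37, Talmark, 2,502 units, £345,726.36):
Base rate for 8837.92.37 is 15.5%.
Origin Talmark qualifies under the Eriesta–Talmark agreement and 8837.92.37 is covered: preferential rate 7% applies instead.
The additional-duty order on 8837.92.37 targets Talar, not Talmark; it does not apply.
Duty = £345,726.36 × 7% = £24,200.85.
Line 4 (2531.29.67, Karon, 2,134 kg, £51,301.36):
Base rate for 2531.29.67 is 27.5%.
2531.29.67 has an FTA preferential rate, but origin Karon is not Talmark; base rate stands.
The additional-duty order on 2531.29.67 targets Talar, not Karon; it does not apply.
Duty = £51,301.36 × 27.5% = £14,107.87.
Total = £0.00 + £6,751.59 + £24,200.85 + £14,107.87 = £45,060.31.

£45,060.31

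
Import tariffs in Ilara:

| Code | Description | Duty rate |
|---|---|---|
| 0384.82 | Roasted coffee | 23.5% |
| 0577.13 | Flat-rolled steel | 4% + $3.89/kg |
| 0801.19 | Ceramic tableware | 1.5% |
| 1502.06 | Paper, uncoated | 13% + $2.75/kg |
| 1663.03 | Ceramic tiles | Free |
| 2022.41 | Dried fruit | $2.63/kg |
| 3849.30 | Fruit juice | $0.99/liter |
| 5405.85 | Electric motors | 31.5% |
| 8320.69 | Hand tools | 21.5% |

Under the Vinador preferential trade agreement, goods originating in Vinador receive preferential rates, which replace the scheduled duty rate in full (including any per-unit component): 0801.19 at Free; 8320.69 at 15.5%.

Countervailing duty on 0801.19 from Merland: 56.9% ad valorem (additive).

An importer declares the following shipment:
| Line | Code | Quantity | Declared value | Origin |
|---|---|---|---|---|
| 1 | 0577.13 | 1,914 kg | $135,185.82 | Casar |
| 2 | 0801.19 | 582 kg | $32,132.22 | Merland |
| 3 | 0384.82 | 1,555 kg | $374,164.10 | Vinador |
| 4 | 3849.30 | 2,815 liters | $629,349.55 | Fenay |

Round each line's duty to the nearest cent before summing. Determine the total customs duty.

Line 1 (0577.13, Casar, 1,914 kg, $135,185.82):
Base rate for 0577.13 is 4% + $3.89/kg.
Duty = $135,185.82 × 4% + 1,914 × $3.89 = $12,852.89.
Line 2 (0801.19, Merland, 582 kg, $32,132.22):
Base rate for 0801.19 is 1.5%.
0801.19 has an FTA preferential rate, but origin Merland is not Vinador; base rate stands.
Additional duty on 0801.19 from Merland: +56.9%. Applied ad valorem rate: 1.5% + 56.9% = 58.4%.
Duty = $32,132.22 × 58.4% = $18,765.22.
Line 3 (0384.82, Vinador, 1,555 kg, $374,164.10):
Base rate for 0384.82 is 23.5%.
Origin Vinador is the FTA partner but 0384.82 is not on the preference list; base rate stands.
Duty = $374,164.10 × 23.5% = $87,928.56.
Line 4 (3849.30, Fenay, 2,815 liters, $629,349.55):
Base rate for 3849.30 is $0.99/liter.
Duty = 2,815 × $0.99 = $2,786.85.
Total = $12,852.89 + $18,765.22 + $87,928.56 + $2,786.85 = $122,333.52.

$122,333.52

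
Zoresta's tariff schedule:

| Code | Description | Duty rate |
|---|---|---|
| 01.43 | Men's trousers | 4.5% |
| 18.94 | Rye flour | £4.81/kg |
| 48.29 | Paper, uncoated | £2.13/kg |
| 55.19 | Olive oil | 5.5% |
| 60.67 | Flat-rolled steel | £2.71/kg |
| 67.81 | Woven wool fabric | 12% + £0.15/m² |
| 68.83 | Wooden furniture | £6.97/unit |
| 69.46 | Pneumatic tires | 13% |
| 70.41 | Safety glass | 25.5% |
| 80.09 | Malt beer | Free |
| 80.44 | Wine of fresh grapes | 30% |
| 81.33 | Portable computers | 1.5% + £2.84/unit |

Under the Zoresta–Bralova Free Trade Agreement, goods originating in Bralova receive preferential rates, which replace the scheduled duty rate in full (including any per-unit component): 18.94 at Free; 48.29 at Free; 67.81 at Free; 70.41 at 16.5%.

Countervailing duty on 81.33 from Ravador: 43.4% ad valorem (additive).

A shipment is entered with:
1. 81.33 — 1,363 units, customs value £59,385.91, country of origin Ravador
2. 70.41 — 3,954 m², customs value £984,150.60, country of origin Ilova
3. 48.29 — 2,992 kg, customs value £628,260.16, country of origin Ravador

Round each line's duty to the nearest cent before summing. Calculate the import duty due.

Line 1 (81.33, Ravador, 1,363 units, £59,385.91):
Base rate for 81.33 is 1.5% + £2.84/unit.
Additional duty on 81.33 from Ravador: +43.4%. Applied ad valorem rate: 1.5% + 43.4% = 44.9%.
Duty = £59,385.91 × 44.9% + 1,363 × £2.84 = £30,535.19.
Line 2 (70.41, Ilova, 3,954 m², £984,150.60):
Base rate for 70.41 is 25.5%.
70.41 has an FTA preferential rate, but origin Ilova is not Bralova; base rate stands.
Duty = £984,150.60 × 25.5% = £250,958.40.
Line 3 (48.29, Ravador, 2,992 kg, £628,260.16):
Base rate for 48.29 is £2.13/kg.
48.29 has an FTA preferential rate, but origin Ravador is not Bralova; base rate stands.
Duty = 2,992 × £2.13 = £6,372.96.
Total = £30,535.19 + £250,958.40 + £6,372.96 = £287,866.55.

£287,866.55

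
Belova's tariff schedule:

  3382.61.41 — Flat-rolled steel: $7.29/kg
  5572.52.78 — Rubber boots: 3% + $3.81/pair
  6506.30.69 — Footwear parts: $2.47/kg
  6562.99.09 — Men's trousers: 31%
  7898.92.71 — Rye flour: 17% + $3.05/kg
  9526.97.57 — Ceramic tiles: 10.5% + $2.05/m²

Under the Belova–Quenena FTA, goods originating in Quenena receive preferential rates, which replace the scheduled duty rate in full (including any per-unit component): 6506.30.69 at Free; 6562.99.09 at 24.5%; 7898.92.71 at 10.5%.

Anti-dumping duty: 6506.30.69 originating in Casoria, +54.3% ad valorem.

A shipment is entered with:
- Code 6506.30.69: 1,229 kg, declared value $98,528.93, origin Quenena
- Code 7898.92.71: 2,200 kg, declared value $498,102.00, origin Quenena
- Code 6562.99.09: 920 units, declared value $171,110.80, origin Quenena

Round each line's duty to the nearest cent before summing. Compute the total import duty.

Line 1 (6506.30.69, Quenena, 1,229 kg, $98,528.93):
Base rate for 6506.30.69 is $2.47/kg.
Origin Quenena qualifies under the Belova–Quenena agreement and 6506.30.69 is covered: preferential rate Free applies instead.
The additional-duty order on 6506.30.69 targets Casoria, not Quenena; it does not apply.
Duty = $98,528.93 × 0% = $0.00.
Line 2 (7898.92.71, Quenena, 2,200 kg, $498,102.00):
Base rate for 7898.92.71 is 17% + $3.05/kg.
Origin Quenena qualifies under the Belova–Quenena agreement and 7898.92.71 is covered: preferential rate 10.5% applies instead.
Duty = $498,102.00 × 10.5% = $52,300.71.
Line 3 (6562.99.09, Quenena, 920 units, $171,110.80):
Base rate for 6562.99.09 is 31%.
Origin Quenena qualifies under the Belova–Quenena agreement and 6562.99.09 is covered: preferential rate 24.5% applies instead.
Duty = $171,110.80 × 24.5% = $41,922.15.
Total = $0.00 + $52,300.71 + $41,922.15 = $94,222.86.

$94,222.86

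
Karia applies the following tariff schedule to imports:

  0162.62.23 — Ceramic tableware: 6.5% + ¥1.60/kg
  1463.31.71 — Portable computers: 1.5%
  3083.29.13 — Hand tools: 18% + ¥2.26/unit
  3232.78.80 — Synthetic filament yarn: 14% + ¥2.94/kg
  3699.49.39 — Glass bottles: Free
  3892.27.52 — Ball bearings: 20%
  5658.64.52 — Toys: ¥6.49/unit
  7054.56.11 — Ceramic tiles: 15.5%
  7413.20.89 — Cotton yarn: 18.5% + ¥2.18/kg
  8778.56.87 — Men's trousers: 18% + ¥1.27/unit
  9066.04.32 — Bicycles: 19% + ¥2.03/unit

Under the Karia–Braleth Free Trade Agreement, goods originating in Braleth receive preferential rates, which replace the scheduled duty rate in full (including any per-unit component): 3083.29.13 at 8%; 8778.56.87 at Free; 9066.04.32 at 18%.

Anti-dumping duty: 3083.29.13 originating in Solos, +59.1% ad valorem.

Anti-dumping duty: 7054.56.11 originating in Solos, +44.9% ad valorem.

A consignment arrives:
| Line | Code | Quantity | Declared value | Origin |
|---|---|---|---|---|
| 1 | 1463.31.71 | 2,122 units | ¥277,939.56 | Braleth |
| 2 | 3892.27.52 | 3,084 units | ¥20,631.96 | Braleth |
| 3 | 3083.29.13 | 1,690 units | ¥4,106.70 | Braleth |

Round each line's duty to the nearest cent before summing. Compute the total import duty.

¥8,624.02

Line 1 (1463.31.71, Braleth, 2,122 units, ¥277,939.56):
Base rate for 1463.31.71 is 1.5%.
Origin Braleth is the FTA partner but 1463.31.71 is not on the preference list; base rate stands.
Duty = ¥277,939.56 × 1.5% = ¥4,169.09.
Line 2 (3892.27.52, Braleth, 3,084 units, ¥20,631.96):
Base rate for 3892.27.52 is 20%.
Origin Braleth is the FTA partner but 3892.27.52 is not on the preference list; base rate stands.
Duty = ¥20,631.96 × 20% = ¥4,126.39.
Line 3 (3083.29.13, Braleth, 1,690 units, ¥4,106.70):
Base rate for 3083.29.13 is 18% + ¥2.26/unit.
Origin Braleth qualifies under the Karia–Braleth agreement and 3083.29.13 is covered: preferential rate 8% applies instead.
The additional-duty order on 3083.29.13 targets Solos, not Braleth; it does not apply.
Duty = ¥4,106.70 × 8% = ¥328.54.
Total = ¥4,169.09 + ¥4,126.39 + ¥328.54 = ¥8,624.02.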